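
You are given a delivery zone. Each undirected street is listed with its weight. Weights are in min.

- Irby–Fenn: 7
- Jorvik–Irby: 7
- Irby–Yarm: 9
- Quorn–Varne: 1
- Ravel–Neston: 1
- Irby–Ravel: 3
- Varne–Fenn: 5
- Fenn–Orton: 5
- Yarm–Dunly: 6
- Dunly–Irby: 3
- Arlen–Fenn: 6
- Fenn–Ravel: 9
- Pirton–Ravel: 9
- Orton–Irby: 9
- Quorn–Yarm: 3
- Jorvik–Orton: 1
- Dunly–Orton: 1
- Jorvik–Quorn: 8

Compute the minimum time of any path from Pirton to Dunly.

Candidate routes:
Pirton → Ravel → Irby → Dunly: 9+3+3 = 15
Pirton → Ravel → Irby → Jorvik → Orton → Dunly: 9+3+7+1+1 = 21
The minimum is 15 min via Pirton → Ravel → Irby → Dunly.

15 min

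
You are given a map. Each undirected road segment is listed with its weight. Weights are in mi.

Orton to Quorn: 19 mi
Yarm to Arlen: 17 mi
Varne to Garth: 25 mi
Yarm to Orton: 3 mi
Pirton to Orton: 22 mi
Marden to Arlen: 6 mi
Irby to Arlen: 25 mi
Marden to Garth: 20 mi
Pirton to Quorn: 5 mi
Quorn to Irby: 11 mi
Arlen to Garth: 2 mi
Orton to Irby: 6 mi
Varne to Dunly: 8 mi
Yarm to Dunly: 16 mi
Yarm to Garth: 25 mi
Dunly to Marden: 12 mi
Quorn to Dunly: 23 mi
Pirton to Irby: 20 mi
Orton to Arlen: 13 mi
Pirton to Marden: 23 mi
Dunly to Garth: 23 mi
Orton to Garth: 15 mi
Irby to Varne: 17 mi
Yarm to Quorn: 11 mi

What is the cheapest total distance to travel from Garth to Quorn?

29 mi

Running Dijkstra from Garth:
Garth: 0
Arlen: 2  (via Garth)
Marden: 8  (via Arlen)
Orton: 15  (via Garth)
Yarm: 18  (via Orton)
Dunly: 20  (via Marden)
Irby: 21  (via Orton)
Varne: 25  (via Garth)
Quorn: 29  (via Yarm)
Shortest route: Garth–Orton–Yarm–Quorn = 29 mi.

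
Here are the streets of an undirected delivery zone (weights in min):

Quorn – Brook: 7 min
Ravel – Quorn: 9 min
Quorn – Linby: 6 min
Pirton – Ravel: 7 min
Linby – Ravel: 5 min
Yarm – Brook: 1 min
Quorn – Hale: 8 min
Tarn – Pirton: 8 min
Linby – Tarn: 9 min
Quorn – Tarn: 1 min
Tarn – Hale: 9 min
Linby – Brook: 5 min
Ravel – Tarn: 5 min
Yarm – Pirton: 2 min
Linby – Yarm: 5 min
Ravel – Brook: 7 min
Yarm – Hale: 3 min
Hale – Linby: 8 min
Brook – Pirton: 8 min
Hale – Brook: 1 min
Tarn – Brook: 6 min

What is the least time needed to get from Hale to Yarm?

Shortest distances from Hale:
Hale: 0
Brook: 1  (via Hale)
Yarm: 2  (via Brook)
Shortest route: Hale → Brook → Yarm = 2 min.

2 min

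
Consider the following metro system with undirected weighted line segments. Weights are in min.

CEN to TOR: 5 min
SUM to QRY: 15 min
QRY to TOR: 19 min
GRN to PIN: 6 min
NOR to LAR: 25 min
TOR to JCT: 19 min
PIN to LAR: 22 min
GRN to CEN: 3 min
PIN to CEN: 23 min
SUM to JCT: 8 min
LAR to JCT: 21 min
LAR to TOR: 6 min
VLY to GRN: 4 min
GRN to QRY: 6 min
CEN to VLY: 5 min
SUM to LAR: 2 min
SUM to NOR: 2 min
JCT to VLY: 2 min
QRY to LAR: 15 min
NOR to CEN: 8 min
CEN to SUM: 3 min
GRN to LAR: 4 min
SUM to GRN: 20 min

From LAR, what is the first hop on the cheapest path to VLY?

GRN

Compare a few routes:
LAR → SUM → CEN → VLY: 2+3+5 = 10
LAR → GRN → VLY: 4+4 = 8
Cheapest is LAR → GRN → VLY at 8 min.
So from LAR the first move is to GRN.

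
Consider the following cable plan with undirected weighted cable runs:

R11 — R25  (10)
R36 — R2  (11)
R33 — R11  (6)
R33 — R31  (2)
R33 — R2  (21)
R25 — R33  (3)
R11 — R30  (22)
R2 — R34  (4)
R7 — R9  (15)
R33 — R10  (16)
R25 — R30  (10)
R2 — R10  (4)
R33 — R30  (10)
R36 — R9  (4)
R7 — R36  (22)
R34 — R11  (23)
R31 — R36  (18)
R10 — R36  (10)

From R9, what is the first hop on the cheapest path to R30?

Compare a few routes:
R9–R36–R31–R33–R30: 4+18+2+10 = 34
R9–R36–R31–R33–R25–R30: 4+18+2+3+10 = 37
R9–R36–R10–R33–R30: 4+10+16+10 = 40
Cheapest is R9–R36–R31–R33–R30 at 34.
So from R9 the first move is to R36.

R36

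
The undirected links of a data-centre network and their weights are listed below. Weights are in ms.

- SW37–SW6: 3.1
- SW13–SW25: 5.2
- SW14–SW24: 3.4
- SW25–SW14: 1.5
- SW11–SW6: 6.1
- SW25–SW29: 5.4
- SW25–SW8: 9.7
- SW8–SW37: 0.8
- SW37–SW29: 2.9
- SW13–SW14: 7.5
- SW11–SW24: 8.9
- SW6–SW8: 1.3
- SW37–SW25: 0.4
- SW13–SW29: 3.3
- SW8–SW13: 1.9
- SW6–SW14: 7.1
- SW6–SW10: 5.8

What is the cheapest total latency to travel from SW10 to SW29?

Shortest distances from SW10:
SW10: 0
SW6: 5.8  (via SW10)
SW8: 7.1  (via SW6)
SW37: 7.9  (via SW8)
SW25: 8.3  (via SW37)
SW13: 9  (via SW8)
SW14: 9.8  (via SW25)
SW29: 10.8  (via SW37)
Shortest route: SW10–SW6–SW8–SW37–SW29 = 10.8 ms.

10.8 ms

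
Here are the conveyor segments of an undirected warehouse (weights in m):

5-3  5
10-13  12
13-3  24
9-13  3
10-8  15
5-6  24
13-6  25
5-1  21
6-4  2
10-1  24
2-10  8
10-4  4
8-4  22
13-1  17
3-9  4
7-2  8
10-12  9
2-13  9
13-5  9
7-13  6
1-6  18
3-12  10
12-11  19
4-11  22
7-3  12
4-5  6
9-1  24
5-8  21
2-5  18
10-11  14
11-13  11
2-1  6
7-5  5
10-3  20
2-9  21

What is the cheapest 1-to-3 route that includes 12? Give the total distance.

33 m

Shortest 1→12: 1 → 2 → 10 → 12 = 23
Best 12 to 3: 12 → 3 costing 10
Total via 12: 23 + 10 = 33 m.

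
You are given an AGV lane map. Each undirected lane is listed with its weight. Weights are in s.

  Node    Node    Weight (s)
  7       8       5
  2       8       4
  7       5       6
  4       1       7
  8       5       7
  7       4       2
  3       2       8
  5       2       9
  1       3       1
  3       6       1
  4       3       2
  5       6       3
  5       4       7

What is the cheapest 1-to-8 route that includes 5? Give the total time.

Best 1 to 5: 1 → 3 → 6 → 5 costing 5
Shortest 5→8: 5 → 8 = 7
Total via 5: 5 + 7 = 12 s.

12 s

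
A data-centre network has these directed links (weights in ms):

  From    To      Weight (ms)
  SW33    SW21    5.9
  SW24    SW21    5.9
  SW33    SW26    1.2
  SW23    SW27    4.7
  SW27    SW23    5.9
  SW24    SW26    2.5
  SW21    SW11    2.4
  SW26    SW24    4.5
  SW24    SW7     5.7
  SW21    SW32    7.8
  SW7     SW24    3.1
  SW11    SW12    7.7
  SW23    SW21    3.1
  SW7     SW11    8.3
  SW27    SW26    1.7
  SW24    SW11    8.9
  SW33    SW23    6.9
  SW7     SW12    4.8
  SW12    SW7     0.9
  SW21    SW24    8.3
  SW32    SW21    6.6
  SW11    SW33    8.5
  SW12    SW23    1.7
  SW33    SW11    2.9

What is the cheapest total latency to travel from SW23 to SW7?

Compare a few routes:
SW23–SW21–SW11–SW12–SW7: 3.1+2.4+7.7+0.9 = 14.1
SW23–SW21–SW11–SW33–SW26–SW24–SW7: 3.1+2.4+8.5+1.2+4.5+5.7 = 25.4
SW23–SW21–SW24–SW7: 3.1+8.3+5.7 = 17.1
SW23–SW27–SW26–SW24–SW7: 4.7+1.7+4.5+5.7 = 16.6
Cheapest is SW23–SW21–SW11–SW12–SW7 at 14.1 ms.

14.1 ms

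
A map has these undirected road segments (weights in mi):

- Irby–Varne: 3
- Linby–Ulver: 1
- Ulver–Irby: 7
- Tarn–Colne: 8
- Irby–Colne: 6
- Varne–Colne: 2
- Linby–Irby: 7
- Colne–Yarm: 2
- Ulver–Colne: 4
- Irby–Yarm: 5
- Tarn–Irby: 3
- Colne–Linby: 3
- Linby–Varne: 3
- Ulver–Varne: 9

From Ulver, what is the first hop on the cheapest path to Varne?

Candidate routes:
Ulver–Linby–Colne–Varne: 1+3+2 = 6
Ulver–Linby–Varne: 1+3 = 4
Cheapest is Ulver–Linby–Varne at 4 mi.
So from Ulver the first move is to Linby.

Linby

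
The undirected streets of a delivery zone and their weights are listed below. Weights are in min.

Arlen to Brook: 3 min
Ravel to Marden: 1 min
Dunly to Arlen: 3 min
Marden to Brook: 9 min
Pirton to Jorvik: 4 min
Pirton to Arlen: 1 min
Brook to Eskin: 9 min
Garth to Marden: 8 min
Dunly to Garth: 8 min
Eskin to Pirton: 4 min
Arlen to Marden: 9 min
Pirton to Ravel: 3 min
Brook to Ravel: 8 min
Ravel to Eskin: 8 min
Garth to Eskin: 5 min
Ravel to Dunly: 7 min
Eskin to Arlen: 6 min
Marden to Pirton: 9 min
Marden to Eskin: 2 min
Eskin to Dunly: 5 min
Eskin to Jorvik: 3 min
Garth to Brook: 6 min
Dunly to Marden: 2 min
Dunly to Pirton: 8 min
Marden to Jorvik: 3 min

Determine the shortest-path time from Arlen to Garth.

9 min

Running Dijkstra from Arlen:
Arlen: 0
Pirton: 1  (via Arlen)
Dunly: 3  (via Arlen)
Brook: 3  (via Arlen)
Ravel: 4  (via Pirton)
Eskin: 5  (via Pirton)
Jorvik: 5  (via Pirton)
Marden: 5  (via Dunly)
Garth: 9  (via Brook)
Shortest route: Arlen → Brook → Garth = 9 min.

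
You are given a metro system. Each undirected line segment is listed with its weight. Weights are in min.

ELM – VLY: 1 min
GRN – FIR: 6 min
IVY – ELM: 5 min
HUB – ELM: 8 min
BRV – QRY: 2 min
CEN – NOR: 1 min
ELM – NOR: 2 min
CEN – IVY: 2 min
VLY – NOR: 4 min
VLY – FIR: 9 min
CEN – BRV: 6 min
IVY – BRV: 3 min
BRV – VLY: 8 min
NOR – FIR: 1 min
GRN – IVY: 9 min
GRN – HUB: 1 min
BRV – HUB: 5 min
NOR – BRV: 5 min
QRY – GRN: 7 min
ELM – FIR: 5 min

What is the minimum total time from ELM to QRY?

Enumerating some paths:
ELM–NOR–CEN–IVY–BRV–QRY: 2+1+2+3+2 = 10
ELM–IVY–BRV–QRY: 5+3+2 = 10
ELM–NOR–CEN–BRV–QRY: 2+1+6+2 = 11
ELM–NOR–BRV–QRY: 2+5+2 = 9
Cheapest is ELM–NOR–BRV–QRY at 9 min.

9 min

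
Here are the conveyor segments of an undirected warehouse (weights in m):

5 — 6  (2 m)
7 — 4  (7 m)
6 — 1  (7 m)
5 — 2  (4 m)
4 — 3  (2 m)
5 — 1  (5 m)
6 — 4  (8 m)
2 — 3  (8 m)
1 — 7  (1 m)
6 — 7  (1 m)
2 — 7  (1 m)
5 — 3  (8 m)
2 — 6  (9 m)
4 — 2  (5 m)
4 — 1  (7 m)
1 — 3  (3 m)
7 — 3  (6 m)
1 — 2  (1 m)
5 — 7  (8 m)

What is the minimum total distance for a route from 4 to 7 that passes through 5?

Shortest 4→5: 4–2–5 = 9
Shortest 5→7: 5–6–7 = 3
Total via 5: 9 + 3 = 12 m.

12 m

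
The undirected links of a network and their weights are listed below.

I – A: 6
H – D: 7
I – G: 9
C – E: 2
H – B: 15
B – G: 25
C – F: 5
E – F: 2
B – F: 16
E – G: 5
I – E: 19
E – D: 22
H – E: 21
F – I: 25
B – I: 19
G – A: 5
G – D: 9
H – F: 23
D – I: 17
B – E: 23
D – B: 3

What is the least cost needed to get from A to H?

Enumerating some paths:
A → G → D → H: 5+9+7 = 21
A → I → D → H: 6+17+7 = 30
A → G → E → H: 5+5+21 = 31
A → I → G → D → H: 6+9+9+7 = 31
Cheapest is A → G → D → H at 21.

21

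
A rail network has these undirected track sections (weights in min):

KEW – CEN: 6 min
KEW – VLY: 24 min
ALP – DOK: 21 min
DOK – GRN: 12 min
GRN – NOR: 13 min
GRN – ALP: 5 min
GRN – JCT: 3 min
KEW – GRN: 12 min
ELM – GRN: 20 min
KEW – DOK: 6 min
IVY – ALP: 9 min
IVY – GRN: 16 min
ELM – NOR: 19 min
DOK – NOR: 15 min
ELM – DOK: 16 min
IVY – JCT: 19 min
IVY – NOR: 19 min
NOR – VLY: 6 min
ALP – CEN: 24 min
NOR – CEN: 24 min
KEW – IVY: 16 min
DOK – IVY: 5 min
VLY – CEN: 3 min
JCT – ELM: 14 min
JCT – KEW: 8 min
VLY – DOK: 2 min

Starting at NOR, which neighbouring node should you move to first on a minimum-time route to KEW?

Candidate routes:
NOR–VLY–DOK–KEW: 6+2+6 = 14
NOR–VLY–CEN–KEW: 6+3+6 = 15
NOR–DOK–KEW: 15+6 = 21
The minimum is 14 min via NOR–VLY–DOK–KEW.
So from NOR the first move is to VLY.

VLY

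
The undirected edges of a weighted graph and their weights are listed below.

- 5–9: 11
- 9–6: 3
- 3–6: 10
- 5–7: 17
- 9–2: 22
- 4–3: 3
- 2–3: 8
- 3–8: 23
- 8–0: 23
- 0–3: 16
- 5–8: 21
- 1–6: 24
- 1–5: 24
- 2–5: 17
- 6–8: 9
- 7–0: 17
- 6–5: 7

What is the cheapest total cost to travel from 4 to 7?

36

Running Dijkstra from 4:
4: 0
3: 3  (via 4)
2: 11  (via 3)
6: 13  (via 3)
9: 16  (via 6)
0: 19  (via 3)
5: 20  (via 6)
8: 22  (via 6)
7: 36  (via 0)
Shortest route: 4–3–0–7 = 36.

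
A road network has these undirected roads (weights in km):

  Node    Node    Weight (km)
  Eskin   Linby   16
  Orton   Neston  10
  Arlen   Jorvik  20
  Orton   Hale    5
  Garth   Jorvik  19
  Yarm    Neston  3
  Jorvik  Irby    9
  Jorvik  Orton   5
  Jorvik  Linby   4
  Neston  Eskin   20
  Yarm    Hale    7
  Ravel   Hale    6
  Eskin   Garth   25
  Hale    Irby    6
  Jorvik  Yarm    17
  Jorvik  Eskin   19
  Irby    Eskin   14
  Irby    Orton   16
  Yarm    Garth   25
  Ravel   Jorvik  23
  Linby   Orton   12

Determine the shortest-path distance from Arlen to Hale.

30 km

Running Dijkstra from Arlen:
Arlen: 0
Jorvik: 20  (via Arlen)
Linby: 24  (via Jorvik)
Orton: 25  (via Jorvik)
Irby: 29  (via Jorvik)
Hale: 30  (via Orton)
Shortest route: Arlen–Jorvik–Orton–Hale = 30 km.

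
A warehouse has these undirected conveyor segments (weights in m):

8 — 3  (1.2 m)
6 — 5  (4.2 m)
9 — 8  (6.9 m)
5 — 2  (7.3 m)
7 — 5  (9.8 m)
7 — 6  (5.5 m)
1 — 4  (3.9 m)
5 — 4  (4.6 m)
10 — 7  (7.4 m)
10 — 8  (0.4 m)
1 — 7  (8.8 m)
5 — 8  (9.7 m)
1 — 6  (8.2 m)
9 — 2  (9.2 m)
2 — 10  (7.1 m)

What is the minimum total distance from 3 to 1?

Compare a few routes:
3 → 8 → 5 → 4 → 1: 1.2+9.7+4.6+3.9 = 19.4
3 → 8 → 10 → 7 → 1: 1.2+0.4+7.4+8.8 = 17.8
3 → 8 → 10 → 7 → 6 → 1: 1.2+0.4+7.4+5.5+8.2 = 22.7
3 → 8 → 5 → 6 → 1: 1.2+9.7+4.2+8.2 = 23.3
Cheapest is 3 → 8 → 10 → 7 → 1 at 17.8 m.

17.8 m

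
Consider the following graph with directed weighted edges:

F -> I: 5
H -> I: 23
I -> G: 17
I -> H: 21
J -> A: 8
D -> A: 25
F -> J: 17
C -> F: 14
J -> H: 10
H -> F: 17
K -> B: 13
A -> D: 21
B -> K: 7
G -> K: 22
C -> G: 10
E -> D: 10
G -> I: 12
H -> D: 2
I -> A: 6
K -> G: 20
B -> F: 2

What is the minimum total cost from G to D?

35

Running Dijkstra from G:
G: 0
I: 12  (via G)
A: 18  (via I)
K: 22  (via G)
H: 33  (via I)
B: 35  (via K)
D: 35  (via H)
Shortest route: G → I → H → D = 35.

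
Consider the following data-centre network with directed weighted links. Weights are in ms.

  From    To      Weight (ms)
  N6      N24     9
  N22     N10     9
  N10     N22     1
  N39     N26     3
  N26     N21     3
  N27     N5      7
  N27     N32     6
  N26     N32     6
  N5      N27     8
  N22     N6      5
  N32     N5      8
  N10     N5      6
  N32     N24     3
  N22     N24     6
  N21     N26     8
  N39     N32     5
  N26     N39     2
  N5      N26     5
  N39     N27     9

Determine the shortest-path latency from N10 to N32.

17 ms

Compare a few routes:
N10–N5–N26–N32: 6+5+6 = 17
N10–N5–N26–N39–N32: 6+5+2+5 = 18
N10–N5–N27–N32: 6+8+6 = 20
N10–N5–N26–N39–N27–N32: 6+5+2+9+6 = 28
The minimum is 17 ms via N10–N5–N26–N32.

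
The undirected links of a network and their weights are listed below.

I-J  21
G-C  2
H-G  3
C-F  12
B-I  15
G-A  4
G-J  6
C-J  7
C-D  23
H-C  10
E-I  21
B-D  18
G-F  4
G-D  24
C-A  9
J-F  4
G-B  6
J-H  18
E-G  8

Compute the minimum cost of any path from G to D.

24

Running Dijkstra from G:
G: 0
C: 2  (via G)
H: 3  (via G)
A: 4  (via G)
F: 4  (via G)
B: 6  (via G)
J: 6  (via G)
E: 8  (via G)
I: 21  (via B)
D: 24  (via G)
Shortest route: G → D = 24.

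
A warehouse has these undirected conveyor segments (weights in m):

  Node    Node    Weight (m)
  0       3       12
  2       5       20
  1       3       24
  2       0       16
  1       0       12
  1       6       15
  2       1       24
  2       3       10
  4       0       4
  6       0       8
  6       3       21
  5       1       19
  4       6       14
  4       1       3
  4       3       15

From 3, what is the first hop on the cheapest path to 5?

2

Enumerating some paths:
3–0–1–5: 12+12+19 = 43
3–2–5: 10+20 = 30
3–0–4–1–5: 12+4+3+19 = 38
3–4–1–5: 15+3+19 = 37
The minimum is 30 m via 3–2–5.
So from 3 the first move is to 2.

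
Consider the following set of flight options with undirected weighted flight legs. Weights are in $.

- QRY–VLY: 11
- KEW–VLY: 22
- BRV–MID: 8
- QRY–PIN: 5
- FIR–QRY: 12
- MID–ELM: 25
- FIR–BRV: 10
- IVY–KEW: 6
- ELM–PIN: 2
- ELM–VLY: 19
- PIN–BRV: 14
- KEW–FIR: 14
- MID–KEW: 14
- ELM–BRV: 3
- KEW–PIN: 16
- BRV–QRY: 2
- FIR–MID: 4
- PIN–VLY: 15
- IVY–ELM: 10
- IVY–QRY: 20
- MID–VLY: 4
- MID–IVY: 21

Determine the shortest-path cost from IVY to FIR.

Settle nodes by increasing distance from IVY:
IVY: 0
KEW: 6  (via IVY)
ELM: 10  (via IVY)
PIN: 12  (via ELM)
BRV: 13  (via ELM)
QRY: 15  (via BRV)
MID: 20  (via KEW)
FIR: 20  (via KEW)
Shortest route: IVY–KEW–FIR = $20.

$20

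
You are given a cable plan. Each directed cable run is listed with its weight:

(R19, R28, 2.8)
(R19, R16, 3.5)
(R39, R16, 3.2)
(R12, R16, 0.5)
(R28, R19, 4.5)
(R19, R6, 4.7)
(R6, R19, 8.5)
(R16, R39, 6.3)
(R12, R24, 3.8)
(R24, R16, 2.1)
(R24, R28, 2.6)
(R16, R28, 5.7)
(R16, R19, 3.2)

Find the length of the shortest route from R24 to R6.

Compare a few routes:
R24 → R28 → R19 → R6: 2.6+4.5+4.7 = 11.8
R24 → R16 → R19 → R6: 2.1+3.2+4.7 = 10
R24 → R16 → R28 → R19 → R6: 2.1+5.7+4.5+4.7 = 17
Cheapest is R24 → R16 → R19 → R6 at 10.

10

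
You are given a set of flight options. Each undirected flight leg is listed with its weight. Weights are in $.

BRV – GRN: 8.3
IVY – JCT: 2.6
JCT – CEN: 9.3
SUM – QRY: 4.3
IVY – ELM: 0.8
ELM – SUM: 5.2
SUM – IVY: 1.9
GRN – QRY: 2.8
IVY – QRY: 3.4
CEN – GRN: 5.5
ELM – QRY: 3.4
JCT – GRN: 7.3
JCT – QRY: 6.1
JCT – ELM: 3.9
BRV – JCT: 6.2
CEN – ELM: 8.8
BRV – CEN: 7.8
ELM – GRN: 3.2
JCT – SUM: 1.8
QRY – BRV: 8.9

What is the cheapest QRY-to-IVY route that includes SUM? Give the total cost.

Best QRY to SUM: QRY → SUM costing 4.3
Shortest SUM→IVY: SUM → IVY = 1.9
Total via SUM: 4.3 + 1.9 = $6.2.

$6.2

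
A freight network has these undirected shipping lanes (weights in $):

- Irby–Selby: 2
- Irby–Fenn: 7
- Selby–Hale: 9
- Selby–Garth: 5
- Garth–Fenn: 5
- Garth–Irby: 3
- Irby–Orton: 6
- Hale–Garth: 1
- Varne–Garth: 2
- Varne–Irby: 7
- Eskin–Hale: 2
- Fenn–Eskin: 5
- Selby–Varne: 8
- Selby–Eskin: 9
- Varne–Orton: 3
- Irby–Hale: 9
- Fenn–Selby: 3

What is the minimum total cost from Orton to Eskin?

Running Dijkstra from Orton:
Orton: 0
Varne: 3  (via Orton)
Garth: 5  (via Varne)
Hale: 6  (via Garth)
Irby: 6  (via Orton)
Eskin: 8  (via Hale)
Shortest route: Orton–Varne–Garth–Hale–Eskin = $8.

$8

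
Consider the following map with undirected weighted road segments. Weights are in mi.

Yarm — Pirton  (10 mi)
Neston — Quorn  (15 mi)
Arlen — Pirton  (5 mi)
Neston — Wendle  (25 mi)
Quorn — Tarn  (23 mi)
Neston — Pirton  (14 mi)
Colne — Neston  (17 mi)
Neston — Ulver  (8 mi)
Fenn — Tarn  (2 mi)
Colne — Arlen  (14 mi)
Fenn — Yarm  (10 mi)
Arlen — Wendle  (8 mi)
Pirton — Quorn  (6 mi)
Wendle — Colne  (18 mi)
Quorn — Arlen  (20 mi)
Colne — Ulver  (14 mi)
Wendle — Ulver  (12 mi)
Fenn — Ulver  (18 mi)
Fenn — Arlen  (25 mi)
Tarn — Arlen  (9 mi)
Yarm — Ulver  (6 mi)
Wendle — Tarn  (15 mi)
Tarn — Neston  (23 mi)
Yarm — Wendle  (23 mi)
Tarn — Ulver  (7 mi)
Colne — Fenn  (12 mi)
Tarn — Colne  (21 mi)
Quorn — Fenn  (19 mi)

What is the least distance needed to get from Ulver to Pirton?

Compare a few routes:
Ulver–Wendle–Arlen–Pirton: 12+8+5 = 25
Ulver–Tarn–Arlen–Pirton: 7+9+5 = 21
Ulver–Neston–Pirton: 8+14 = 22
Ulver–Yarm–Pirton: 6+10 = 16
Cheapest is Ulver–Yarm–Pirton at 16 mi.

16 mi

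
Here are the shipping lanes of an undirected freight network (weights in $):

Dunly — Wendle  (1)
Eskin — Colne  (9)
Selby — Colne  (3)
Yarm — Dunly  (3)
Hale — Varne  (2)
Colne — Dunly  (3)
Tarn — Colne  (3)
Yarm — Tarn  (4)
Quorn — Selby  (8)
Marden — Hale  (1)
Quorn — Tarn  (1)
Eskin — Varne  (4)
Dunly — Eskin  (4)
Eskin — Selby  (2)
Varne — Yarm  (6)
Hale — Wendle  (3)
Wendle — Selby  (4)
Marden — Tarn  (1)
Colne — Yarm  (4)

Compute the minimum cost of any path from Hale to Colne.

$5

Candidate routes:
Hale - Wendle - Dunly - Colne: 3+1+3 = 7
Hale - Wendle - Selby - Colne: 3+4+3 = 10
Hale - Marden - Tarn - Colne: 1+1+3 = 5
Cheapest is Hale - Marden - Tarn - Colne at $5.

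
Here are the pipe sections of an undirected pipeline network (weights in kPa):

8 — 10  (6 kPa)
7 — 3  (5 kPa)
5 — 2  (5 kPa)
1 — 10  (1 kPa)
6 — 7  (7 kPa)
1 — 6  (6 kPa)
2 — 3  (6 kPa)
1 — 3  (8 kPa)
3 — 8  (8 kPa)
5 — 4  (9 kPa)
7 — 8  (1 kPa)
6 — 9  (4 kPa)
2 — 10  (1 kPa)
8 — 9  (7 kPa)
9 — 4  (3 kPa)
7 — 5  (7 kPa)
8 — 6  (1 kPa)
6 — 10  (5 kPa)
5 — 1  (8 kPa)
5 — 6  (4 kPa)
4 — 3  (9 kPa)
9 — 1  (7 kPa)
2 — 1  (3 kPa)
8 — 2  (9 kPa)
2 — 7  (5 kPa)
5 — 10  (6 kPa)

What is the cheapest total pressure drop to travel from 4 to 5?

9 kPa

Running Dijkstra from 4:
4: 0
9: 3  (via 4)
6: 7  (via 9)
8: 8  (via 6)
3: 9  (via 4)
5: 9  (via 4)
Shortest route: 4 → 5 = 9 kPa.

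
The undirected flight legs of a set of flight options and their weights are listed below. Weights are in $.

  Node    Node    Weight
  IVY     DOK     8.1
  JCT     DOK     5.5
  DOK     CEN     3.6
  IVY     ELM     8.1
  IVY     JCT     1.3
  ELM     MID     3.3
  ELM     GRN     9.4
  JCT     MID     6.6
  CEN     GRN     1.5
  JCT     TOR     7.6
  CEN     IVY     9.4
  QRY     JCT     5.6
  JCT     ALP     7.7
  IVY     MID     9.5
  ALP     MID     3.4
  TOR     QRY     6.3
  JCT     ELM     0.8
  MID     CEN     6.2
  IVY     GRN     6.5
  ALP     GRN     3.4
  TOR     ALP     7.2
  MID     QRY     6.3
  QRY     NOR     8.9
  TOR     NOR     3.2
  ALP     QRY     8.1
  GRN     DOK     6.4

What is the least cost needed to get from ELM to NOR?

Enumerating some paths:
ELM - JCT - QRY - NOR: 0.8+5.6+8.9 = 15.3
ELM - JCT - TOR - NOR: 0.8+7.6+3.2 = 11.6
Cheapest is ELM - JCT - TOR - NOR at $11.6.

$11.6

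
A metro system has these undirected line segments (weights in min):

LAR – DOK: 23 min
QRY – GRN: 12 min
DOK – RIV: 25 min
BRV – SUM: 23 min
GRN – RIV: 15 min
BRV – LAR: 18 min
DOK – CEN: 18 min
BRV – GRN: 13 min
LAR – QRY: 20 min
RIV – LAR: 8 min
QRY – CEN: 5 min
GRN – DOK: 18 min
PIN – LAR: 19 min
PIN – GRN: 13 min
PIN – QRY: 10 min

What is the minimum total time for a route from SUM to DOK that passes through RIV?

Shortest SUM→RIV: SUM–BRV–LAR–RIV = 49
Shortest RIV→DOK: RIV–DOK = 25
Total via RIV: 49 + 25 = 74 min.

74 min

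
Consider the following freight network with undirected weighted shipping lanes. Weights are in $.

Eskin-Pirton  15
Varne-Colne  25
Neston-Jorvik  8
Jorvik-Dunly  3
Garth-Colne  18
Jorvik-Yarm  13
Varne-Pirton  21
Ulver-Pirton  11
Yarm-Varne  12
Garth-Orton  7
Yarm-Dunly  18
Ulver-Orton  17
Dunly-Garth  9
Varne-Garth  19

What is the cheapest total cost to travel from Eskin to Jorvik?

$61

Compare a few routes:
Eskin–Pirton–Varne–Yarm–Dunly–Jorvik: 15+21+12+18+3 = 69
Eskin–Pirton–Varne–Garth–Dunly–Jorvik: 15+21+19+9+3 = 67
Eskin–Pirton–Varne–Yarm–Jorvik: 15+21+12+13 = 61
Eskin–Pirton–Ulver–Orton–Garth–Dunly–Jorvik: 15+11+17+7+9+3 = 62
The minimum is $61 via Eskin–Pirton–Varne–Yarm–Jorvik.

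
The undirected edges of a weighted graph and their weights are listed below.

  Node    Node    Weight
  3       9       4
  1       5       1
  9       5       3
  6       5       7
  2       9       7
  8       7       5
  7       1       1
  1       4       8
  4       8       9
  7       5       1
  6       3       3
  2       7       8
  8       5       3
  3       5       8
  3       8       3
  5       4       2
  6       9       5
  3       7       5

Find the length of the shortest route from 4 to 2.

11

Enumerating some paths:
4–5–1–7–2: 2+1+1+8 = 12
4–5–7–2: 2+1+8 = 11
The minimum is 11 via 4–5–7–2.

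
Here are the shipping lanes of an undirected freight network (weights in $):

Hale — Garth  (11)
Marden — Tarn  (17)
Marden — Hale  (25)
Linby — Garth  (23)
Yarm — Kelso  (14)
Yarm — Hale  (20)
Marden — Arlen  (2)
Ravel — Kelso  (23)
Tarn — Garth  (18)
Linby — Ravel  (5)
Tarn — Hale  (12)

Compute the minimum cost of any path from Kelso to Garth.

$45

Candidate routes:
Kelso → Yarm → Hale → Garth: 14+20+11 = 45
Kelso → Ravel → Linby → Garth: 23+5+23 = 51
The minimum is $45 via Kelso → Yarm → Hale → Garth.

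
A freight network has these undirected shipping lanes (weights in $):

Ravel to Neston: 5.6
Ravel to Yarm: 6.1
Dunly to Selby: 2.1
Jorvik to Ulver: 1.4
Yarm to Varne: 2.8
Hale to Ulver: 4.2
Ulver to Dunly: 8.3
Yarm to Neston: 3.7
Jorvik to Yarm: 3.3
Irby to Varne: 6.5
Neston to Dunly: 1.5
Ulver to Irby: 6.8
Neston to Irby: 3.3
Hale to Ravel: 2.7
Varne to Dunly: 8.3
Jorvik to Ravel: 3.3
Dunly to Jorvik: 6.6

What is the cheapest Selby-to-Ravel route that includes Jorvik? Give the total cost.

Best Selby to Jorvik: Selby → Dunly → Jorvik costing 8.7
Shortest Jorvik→Ravel: Jorvik → Ravel = 3.3
Total via Jorvik: 8.7 + 3.3 = $12.

$12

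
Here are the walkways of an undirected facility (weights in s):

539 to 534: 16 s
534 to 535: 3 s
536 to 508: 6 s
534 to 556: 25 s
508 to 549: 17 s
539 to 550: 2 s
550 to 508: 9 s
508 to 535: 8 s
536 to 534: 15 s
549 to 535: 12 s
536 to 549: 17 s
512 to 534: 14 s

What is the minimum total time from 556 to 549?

Enumerating some paths:
556–534–535–549: 25+3+12 = 40
556–534–535–508–549: 25+3+8+17 = 53
Cheapest is 556–534–535–549 at 40 s.

40 s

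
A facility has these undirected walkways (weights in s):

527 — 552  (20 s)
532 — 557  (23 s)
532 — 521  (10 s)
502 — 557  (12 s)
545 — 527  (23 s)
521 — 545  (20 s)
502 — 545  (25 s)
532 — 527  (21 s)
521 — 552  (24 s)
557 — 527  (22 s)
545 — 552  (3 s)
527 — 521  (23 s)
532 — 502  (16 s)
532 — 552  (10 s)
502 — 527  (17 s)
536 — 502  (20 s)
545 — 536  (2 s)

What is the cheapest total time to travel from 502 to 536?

Shortest distances from 502:
502: 0
557: 12  (via 502)
532: 16  (via 502)
527: 17  (via 502)
536: 20  (via 502)
Shortest route: 502–536 = 20 s.

20 s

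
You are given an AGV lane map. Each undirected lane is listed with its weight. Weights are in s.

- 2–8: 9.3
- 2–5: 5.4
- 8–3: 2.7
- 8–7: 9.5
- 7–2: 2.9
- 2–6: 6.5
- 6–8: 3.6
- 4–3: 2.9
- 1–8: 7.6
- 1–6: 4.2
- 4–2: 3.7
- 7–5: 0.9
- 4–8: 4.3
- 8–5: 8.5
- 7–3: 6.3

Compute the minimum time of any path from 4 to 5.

7.5 s

Compare a few routes:
4 - 2 - 7 - 5: 3.7+2.9+0.9 = 7.5
4 - 3 - 7 - 5: 2.9+6.3+0.9 = 10.1
4 - 2 - 5: 3.7+5.4 = 9.1
Cheapest is 4 - 2 - 7 - 5 at 7.5 s.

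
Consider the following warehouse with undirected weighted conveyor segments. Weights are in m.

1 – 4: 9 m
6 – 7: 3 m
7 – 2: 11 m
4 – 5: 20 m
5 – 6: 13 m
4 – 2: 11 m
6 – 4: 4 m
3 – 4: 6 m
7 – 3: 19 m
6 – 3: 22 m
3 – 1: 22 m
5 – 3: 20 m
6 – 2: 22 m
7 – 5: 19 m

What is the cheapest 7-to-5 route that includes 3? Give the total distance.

Best 7 to 3: 7 → 6 → 4 → 3 costing 13
Shortest 3→5: 3 → 5 = 20
Total via 3: 13 + 20 = 33 m.

33 m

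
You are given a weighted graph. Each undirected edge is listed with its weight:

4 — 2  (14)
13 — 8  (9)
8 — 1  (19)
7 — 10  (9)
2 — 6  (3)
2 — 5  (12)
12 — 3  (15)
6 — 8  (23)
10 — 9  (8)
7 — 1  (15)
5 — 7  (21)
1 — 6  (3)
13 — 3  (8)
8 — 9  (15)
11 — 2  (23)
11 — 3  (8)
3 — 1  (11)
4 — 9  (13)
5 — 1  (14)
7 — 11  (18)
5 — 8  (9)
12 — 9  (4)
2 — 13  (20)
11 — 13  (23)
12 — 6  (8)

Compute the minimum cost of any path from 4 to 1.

20

Enumerating some paths:
4 → 2 → 5 → 1: 14+12+14 = 40
4 → 2 → 6 → 1: 14+3+3 = 20
4 → 9 → 12 → 6 → 1: 13+4+8+3 = 28
4 → 9 → 12 → 3 → 1: 13+4+15+11 = 43
Cheapest is 4 → 2 → 6 → 1 at 20.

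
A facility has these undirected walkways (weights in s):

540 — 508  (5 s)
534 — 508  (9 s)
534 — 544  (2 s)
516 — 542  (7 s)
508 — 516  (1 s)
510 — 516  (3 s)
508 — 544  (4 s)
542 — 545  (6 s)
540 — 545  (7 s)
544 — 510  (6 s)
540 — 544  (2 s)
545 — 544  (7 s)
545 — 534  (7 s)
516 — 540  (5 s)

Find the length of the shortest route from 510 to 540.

8 s

Candidate routes:
510 - 516 - 540: 3+5 = 8
510 - 516 - 508 - 540: 3+1+5 = 9
510 - 516 - 508 - 544 - 540: 3+1+4+2 = 10
510 - 544 - 508 - 540: 6+4+5 = 15
Cheapest is 510 - 516 - 540 at 8 s.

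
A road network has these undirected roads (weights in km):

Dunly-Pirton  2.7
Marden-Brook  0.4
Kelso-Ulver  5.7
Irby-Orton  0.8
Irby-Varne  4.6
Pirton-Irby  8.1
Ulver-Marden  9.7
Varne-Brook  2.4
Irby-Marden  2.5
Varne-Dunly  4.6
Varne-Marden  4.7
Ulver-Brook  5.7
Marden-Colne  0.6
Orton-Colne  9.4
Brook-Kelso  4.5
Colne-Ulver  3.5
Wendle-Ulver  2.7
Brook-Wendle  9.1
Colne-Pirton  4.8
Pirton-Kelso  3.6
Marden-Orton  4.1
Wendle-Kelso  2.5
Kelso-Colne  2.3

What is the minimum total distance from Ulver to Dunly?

11 km

Running Dijkstra from Ulver:
Ulver: 0
Wendle: 2.7  (via Ulver)
Colne: 3.5  (via Ulver)
Marden: 4.1  (via Colne)
Brook: 4.5  (via Marden)
Kelso: 5.2  (via Wendle)
Irby: 6.6  (via Marden)
Varne: 6.9  (via Brook)
Orton: 7.4  (via Irby)
Pirton: 8.3  (via Colne)
Dunly: 11  (via Pirton)
Shortest route: Ulver–Colne–Pirton–Dunly = 11 km.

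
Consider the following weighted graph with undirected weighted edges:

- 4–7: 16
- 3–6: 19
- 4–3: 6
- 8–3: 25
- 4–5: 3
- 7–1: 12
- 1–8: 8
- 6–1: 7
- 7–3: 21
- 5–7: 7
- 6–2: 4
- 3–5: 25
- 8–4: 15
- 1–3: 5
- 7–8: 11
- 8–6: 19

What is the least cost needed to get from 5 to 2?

Settle nodes by increasing distance from 5:
5: 0
4: 3  (via 5)
7: 7  (via 5)
3: 9  (via 4)
1: 14  (via 3)
8: 18  (via 4)
6: 21  (via 1)
2: 25  (via 6)
Shortest route: 5 → 4 → 3 → 1 → 6 → 2 = 25.

25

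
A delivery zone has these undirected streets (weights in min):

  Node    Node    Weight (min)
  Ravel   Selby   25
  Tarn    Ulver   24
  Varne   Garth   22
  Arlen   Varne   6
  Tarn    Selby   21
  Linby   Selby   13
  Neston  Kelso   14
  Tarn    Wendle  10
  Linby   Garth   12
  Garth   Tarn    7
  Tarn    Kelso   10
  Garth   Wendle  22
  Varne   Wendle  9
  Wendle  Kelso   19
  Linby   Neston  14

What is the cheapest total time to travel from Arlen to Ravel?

71 min

Compare a few routes:
Arlen - Varne - Garth - Tarn - Selby - Ravel: 6+22+7+21+25 = 81
Arlen - Varne - Garth - Linby - Selby - Ravel: 6+22+12+13+25 = 78
Arlen - Varne - Wendle - Tarn - Selby - Ravel: 6+9+10+21+25 = 71
Arlen - Varne - Wendle - Tarn - Garth - Linby - Selby - Ravel: 6+9+10+7+12+13+25 = 82
Cheapest is Arlen - Varne - Wendle - Tarn - Selby - Ravel at 71 min.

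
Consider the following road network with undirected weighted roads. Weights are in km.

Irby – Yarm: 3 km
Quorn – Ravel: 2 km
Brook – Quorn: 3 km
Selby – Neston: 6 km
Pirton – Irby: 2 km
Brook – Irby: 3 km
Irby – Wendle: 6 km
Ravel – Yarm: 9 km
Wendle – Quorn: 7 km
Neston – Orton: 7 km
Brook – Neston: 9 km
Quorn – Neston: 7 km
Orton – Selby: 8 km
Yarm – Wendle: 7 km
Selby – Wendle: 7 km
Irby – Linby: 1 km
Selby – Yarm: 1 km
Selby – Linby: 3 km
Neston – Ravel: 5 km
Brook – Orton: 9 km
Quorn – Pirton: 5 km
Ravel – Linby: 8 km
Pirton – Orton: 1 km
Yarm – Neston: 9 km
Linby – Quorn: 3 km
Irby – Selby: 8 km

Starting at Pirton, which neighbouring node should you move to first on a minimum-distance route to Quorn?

Enumerating some paths:
Pirton → Irby → Brook → Quorn: 2+3+3 = 8
Pirton → Quorn: 5 = 5
Pirton → Irby → Yarm → Selby → Linby → Quorn: 2+3+1+3+3 = 12
Pirton → Irby → Linby → Quorn: 2+1+3 = 6
Cheapest is Pirton → Quorn at 5 km.
So from Pirton the first move is to Quorn.

Quorn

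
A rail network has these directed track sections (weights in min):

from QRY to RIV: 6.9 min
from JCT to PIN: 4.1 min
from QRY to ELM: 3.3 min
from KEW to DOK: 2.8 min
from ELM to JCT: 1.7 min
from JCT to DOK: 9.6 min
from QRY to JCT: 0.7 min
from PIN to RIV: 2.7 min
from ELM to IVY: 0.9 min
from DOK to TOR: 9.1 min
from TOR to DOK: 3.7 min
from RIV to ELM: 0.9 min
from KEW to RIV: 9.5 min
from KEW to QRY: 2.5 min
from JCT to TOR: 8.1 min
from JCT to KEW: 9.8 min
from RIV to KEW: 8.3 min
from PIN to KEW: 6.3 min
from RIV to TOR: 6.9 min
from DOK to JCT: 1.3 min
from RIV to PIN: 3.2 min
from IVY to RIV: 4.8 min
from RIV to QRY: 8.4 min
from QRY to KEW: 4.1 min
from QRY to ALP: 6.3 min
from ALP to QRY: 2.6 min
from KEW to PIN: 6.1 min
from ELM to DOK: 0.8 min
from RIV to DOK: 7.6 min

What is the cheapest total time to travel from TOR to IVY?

Shortest distances from TOR:
TOR: 0
DOK: 3.7  (via TOR)
JCT: 5  (via DOK)
PIN: 9.1  (via JCT)
RIV: 11.8  (via PIN)
ELM: 12.7  (via RIV)
IVY: 13.6  (via ELM)
Shortest route: TOR–DOK–JCT–PIN–RIV–ELM–IVY = 13.6 min.

13.6 min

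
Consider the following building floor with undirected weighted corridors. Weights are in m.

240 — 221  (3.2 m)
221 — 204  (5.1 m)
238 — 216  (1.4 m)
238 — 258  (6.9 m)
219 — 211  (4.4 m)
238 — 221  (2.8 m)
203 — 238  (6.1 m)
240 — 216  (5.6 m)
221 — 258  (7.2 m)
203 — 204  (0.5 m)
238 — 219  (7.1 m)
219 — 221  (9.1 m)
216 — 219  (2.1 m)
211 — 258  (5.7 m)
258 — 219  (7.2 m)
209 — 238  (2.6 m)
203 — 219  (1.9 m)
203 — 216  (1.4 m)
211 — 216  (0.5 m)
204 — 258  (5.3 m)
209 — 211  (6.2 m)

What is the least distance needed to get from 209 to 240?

8.6 m

Settle nodes by increasing distance from 209:
209: 0
238: 2.6  (via 209)
216: 4  (via 238)
211: 4.5  (via 216)
203: 5.4  (via 216)
221: 5.4  (via 238)
204: 5.9  (via 203)
219: 6.1  (via 216)
240: 8.6  (via 221)
Shortest route: 209–238–221–240 = 8.6 m.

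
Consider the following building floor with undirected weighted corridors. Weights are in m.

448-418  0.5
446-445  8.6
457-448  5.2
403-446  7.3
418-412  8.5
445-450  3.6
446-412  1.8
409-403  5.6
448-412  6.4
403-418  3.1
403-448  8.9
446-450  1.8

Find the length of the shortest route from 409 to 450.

14.7 m

Settle nodes by increasing distance from 409:
409: 0
403: 5.6  (via 409)
418: 8.7  (via 403)
448: 9.2  (via 418)
446: 12.9  (via 403)
457: 14.4  (via 448)
450: 14.7  (via 446)
Shortest route: 409 → 403 → 446 → 450 = 14.7 m.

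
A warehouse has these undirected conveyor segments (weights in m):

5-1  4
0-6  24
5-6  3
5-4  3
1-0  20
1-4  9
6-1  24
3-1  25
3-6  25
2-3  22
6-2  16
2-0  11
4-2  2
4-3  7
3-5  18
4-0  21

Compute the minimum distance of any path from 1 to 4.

7 m

Settle nodes by increasing distance from 1:
1: 0
5: 4  (via 1)
4: 7  (via 5)
Shortest route: 1 → 5 → 4 = 7 m.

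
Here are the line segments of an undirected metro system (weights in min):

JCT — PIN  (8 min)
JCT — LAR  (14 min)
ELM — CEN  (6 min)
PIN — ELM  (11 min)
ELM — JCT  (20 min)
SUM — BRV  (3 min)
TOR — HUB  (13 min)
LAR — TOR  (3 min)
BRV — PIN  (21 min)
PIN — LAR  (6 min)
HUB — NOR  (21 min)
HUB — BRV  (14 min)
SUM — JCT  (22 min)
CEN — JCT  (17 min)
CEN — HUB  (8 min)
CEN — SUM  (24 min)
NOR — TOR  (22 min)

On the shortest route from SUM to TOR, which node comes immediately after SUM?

Compare a few routes:
SUM–JCT–LAR–TOR: 22+14+3 = 39
SUM–BRV–PIN–LAR–TOR: 3+21+6+3 = 33
SUM–JCT–PIN–LAR–TOR: 22+8+6+3 = 39
SUM–BRV–HUB–TOR: 3+14+13 = 30
The minimum is 30 min via SUM–BRV–HUB–TOR.
So from SUM the first move is to BRV.

BRV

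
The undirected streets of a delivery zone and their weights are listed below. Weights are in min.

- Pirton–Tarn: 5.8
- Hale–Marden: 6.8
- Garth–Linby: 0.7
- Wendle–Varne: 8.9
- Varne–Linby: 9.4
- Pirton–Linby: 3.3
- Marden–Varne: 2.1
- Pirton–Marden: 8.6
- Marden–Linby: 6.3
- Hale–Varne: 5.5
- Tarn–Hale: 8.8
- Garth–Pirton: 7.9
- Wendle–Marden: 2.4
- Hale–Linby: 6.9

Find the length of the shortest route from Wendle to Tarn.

16.8 min

Candidate routes:
Wendle–Marden–Pirton–Tarn: 2.4+8.6+5.8 = 16.8
Wendle–Marden–Linby–Pirton–Tarn: 2.4+6.3+3.3+5.8 = 17.8
Wendle–Marden–Hale–Tarn: 2.4+6.8+8.8 = 18
The minimum is 16.8 min via Wendle–Marden–Pirton–Tarn.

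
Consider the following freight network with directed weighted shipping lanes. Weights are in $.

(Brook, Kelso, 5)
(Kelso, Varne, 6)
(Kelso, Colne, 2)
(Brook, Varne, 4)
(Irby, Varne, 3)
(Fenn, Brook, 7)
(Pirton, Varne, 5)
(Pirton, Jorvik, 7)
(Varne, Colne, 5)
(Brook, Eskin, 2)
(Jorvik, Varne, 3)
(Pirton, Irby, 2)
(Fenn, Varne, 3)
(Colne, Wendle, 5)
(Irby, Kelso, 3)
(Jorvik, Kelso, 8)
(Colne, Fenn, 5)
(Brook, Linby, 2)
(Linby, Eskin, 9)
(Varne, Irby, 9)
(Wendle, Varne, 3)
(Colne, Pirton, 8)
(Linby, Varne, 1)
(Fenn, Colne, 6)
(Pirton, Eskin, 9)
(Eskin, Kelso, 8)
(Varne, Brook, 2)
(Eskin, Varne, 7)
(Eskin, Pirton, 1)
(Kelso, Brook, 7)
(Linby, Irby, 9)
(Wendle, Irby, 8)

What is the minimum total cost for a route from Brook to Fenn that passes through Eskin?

Shortest Brook→Eskin: Brook → Eskin = 2
Shortest Eskin→Fenn: Eskin → Pirton → Irby → Kelso → Colne → Fenn = 13
Total via Eskin: 2 + 13 = $15.

$15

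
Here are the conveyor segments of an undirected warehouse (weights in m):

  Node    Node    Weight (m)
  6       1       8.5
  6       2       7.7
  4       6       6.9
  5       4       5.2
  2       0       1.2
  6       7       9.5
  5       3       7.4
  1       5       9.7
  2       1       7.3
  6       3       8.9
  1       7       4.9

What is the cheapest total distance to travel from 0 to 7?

Enumerating some paths:
0–2–1–7: 1.2+7.3+4.9 = 13.4
0–2–1–6–7: 1.2+7.3+8.5+9.5 = 26.5
0–2–6–7: 1.2+7.7+9.5 = 18.4
0–2–6–1–7: 1.2+7.7+8.5+4.9 = 22.3
Cheapest is 0–2–1–7 at 13.4 m.

13.4 m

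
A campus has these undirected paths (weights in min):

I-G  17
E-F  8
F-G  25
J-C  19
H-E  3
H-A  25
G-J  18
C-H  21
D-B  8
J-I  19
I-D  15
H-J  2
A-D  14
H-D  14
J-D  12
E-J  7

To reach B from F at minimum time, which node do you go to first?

Compare a few routes:
F–E–H–D–B: 8+3+14+8 = 33
F–E–J–D–B: 8+7+12+8 = 35
Cheapest is F–E–H–D–B at 33 min.
So from F the first move is to E.

E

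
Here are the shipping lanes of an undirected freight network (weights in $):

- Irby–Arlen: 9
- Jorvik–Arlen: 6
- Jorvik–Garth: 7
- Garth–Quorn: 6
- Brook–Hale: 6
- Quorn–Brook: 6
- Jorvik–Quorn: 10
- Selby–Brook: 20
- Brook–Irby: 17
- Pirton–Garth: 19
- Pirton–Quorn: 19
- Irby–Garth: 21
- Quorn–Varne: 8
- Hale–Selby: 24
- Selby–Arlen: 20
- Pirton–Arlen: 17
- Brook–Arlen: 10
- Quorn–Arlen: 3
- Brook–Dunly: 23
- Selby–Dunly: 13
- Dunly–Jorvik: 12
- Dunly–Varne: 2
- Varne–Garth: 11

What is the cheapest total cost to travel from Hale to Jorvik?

Compare a few routes:
Hale - Brook - Quorn - Jorvik: 6+6+10 = 22
Hale - Brook - Quorn - Arlen - Jorvik: 6+6+3+6 = 21
Hale - Brook - Quorn - Garth - Jorvik: 6+6+6+7 = 25
Hale - Brook - Arlen - Jorvik: 6+10+6 = 22
Cheapest is Hale - Brook - Quorn - Arlen - Jorvik at $21.

$21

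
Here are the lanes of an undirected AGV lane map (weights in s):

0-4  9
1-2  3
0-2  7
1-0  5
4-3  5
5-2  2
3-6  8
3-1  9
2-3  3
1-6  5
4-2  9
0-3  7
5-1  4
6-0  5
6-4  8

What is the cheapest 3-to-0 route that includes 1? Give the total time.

11 s

Shortest 3→1: 3 → 2 → 1 = 6
Best 1 to 0: 1 → 0 costing 5
Total via 1: 6 + 5 = 11 s.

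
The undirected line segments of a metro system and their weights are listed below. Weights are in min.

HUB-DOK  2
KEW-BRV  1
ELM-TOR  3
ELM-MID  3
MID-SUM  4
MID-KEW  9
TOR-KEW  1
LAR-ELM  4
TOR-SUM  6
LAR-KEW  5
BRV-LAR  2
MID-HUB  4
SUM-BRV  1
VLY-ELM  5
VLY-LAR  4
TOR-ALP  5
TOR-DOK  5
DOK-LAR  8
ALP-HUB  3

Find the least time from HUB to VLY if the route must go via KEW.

Best HUB to KEW: HUB–DOK–TOR–KEW costing 8
Best KEW to VLY: KEW–BRV–LAR–VLY costing 7
Total via KEW: 8 + 7 = 15 min.

15 min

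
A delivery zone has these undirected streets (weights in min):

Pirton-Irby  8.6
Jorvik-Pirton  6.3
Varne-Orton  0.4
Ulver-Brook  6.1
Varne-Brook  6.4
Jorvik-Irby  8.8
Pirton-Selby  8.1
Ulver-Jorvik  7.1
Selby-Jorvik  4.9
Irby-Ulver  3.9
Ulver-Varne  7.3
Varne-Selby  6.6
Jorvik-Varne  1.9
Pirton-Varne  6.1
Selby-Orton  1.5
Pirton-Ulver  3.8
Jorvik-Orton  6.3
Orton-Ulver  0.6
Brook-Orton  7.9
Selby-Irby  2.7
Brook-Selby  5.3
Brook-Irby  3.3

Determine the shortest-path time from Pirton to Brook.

9.9 min

Shortest distances from Pirton:
Pirton: 0
Ulver: 3.8  (via Pirton)
Orton: 4.4  (via Ulver)
Varne: 4.8  (via Orton)
Selby: 5.9  (via Orton)
Jorvik: 6.3  (via Pirton)
Irby: 7.7  (via Ulver)
Brook: 9.9  (via Ulver)
Shortest route: Pirton → Ulver → Brook = 9.9 min.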